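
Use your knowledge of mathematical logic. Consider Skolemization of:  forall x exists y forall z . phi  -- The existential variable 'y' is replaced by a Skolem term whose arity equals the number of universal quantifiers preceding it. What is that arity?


Quantifier prefix: forall x exists y forall z
'y' is existentially quantified at position 2.
Universal variables preceding it: x
Skolem function arity = 1

1


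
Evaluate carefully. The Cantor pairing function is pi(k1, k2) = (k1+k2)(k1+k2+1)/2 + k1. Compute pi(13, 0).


k1 + k2 = 13
(k1+k2)(k1+k2+1)/2 = 13 * 14 / 2 = 91
pi = 91 + 13 = 104

104


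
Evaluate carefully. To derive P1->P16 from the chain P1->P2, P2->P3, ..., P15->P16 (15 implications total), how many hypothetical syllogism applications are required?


With 15 implications in a chain connecting 16 propositions:
P1->P2, P2->P3, ..., P15->P16
Steps needed = (number of implications) - 1 = 15 - 1 = 14

14


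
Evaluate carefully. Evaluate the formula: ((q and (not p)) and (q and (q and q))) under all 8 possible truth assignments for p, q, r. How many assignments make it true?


Check all 8 assignments:
p=0, q=0, r=0: 0
p=0, q=0, r=1: 0
p=0, q=1, r=0: 1
p=0, q=1, r=1: 1
p=1, q=0, r=0: 0
p=1, q=0, r=1: 0
p=1, q=1, r=0: 0
p=1, q=1, r=1: 0
Count of True = 2

2


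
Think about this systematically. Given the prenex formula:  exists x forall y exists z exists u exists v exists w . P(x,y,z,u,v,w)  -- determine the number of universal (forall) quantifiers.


Quantifier prefix: exists x forall y exists z exists u exists v exists w
Mark each quantifier type:
  E U E E E E
Universal count = 1, Existential count = 5
Asked for universal (forall) quantifiers: 1

1


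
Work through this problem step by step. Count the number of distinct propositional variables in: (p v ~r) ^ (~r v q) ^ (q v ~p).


Identify each variable that appears in the formula.
Variables found: p, q, r
Count = 3

3


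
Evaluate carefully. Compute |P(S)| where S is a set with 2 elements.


The power set of a set with n elements has 2^n elements.
|P(S)| = 2^2 = 4

4


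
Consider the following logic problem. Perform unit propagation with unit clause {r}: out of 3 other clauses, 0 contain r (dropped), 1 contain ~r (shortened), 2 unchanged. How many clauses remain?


Satisfied (removed): 0
Shortened (remain): 1
Unchanged (remain): 2
Remaining = 1 + 2 = 3

3


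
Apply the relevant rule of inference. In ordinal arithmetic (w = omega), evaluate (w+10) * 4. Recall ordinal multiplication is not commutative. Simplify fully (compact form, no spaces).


Compute (w+10) * 4.
Ordinal * is associative and left-distributive over +, but NOT commutative; for finite n>1, n*w = w but w*n stays w*n.
(w+10) * 4 = (w+10) repeated 4 times. Each intermediate +10 is absorbed by the following w; only the last survives: w*4+10.
Result = w*4+10

w*4+10


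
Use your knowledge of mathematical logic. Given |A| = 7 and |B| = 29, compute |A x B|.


The Cartesian product A x B contains all ordered pairs (a, b).
|A x B| = |A| * |B| = 7 * 29 = 203

203


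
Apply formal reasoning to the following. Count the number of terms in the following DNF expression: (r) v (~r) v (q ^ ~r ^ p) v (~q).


A DNF formula is a disjunction of terms (conjunctions).
Terms are separated by v.
Counting the disjuncts: 4 terms.

4


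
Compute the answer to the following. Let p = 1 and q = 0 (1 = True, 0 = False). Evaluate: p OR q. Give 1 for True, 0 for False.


p = 1, q = 0
Operation: p OR q
Evaluate: 1 OR 0 = 1

1


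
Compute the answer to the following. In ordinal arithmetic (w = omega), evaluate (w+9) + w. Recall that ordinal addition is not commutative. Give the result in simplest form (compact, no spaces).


Compute (w+9) + w.
Ordinal + is associative but NOT commutative; for finite n>0, n + w = w but w + n stays w+n.
(w+9) + w = w + (9+w) = w + w = w*2 (the finite tail 9 is absorbed by the right w).
Result = w*2

w*2


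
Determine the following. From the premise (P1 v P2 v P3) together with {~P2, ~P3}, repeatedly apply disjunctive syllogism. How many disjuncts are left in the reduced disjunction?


Original disjuncts (3): P1, P2, P3
Negated (eliminate): ~P2, ~P3
Remaining disjuncts: P1
Count = 3 - 2 = 1

1


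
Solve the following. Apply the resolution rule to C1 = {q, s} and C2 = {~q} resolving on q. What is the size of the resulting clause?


Remove q from C1 and ~q from C2.
C1 remainder: {s}
C2 remainder: {}
Union (resolvent): {s}
Resolvent has 1 literal(s).

1


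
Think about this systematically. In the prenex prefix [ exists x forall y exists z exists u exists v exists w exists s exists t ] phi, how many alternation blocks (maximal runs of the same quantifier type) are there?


Quantifier-type sequence: E A E E E E E E  (A=forall, E=exists)
Group into maximal same-type runs:
  Ex1 | Ax1 | Ex6
Number of blocks = 3

3


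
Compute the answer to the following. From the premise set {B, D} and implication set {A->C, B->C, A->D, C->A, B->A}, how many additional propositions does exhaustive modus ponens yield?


Initial facts: {B, D}
Apply modus ponens to closure:
  B and B->C  =>  C
  C and C->A  =>  A
Final known: {A, B, C, D}
New propositions: {A, C}
Count = 2

2


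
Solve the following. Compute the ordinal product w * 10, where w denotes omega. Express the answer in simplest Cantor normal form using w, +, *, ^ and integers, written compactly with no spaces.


Compute w * 10.
Ordinal * is associative and left-distributive over +, but NOT commutative; for finite n>1, n*w = w but w*n stays w*n.
w * 10 means 10 copies of w concatenated: w*10.
Result = w*10

w*10


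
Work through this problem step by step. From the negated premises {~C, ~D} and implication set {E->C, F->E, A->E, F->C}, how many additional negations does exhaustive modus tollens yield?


Initial negated facts: {~C, ~D}
Apply modus tollens to closure:
  ~C and E->C  =>  ~E
  ~E and F->E  =>  ~F
  ~E and A->E  =>  ~A
Final negated: {~A, ~C, ~D, ~E, ~F}
New negations: {~A, ~E, ~F}
Count = 3

3


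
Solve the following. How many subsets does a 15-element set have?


The power set of a set with n elements has 2^n elements.
|P(S)| = 2^15 = 32768

32768


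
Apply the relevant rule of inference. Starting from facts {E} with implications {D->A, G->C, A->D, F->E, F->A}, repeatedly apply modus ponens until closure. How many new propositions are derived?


Initial facts: {E}
Apply modus ponens to closure:
  (no implication fires)
Final known: {E}
New propositions: {(none)}
Count = 0

0


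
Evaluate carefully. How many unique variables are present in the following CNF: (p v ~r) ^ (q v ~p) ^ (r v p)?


Identify each variable that appears in the formula.
Variables found: p, q, r
Count = 3

3


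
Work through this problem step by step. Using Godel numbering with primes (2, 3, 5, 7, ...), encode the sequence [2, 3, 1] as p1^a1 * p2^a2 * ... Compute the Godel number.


Encode each element as an exponent of the corresponding prime:
  2^2 = 4
  3^3 = 27
  5^1 = 5
Product = 4 * 27 * 5 = 540

540


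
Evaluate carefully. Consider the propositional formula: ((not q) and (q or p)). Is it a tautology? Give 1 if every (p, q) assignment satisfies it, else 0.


Check all 4 assignments:
p=0, q=0: 0
p=0, q=1: 0
p=1, q=0: 1
p=1, q=1: 0
Satisfying count = 1/4.
Tautology iff count = 4: no.

0


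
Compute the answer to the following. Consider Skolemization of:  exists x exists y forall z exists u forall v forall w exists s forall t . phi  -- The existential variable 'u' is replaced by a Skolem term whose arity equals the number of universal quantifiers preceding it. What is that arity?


Quantifier prefix: exists x exists y forall z exists u forall v forall w exists s forall t
'u' is existentially quantified at position 4.
Universal variables preceding it: z
Skolem function arity = 1

1


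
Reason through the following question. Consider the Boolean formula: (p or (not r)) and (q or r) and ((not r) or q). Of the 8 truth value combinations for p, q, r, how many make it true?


Evaluate all 8 assignments for p, q, r:
p=0, q=0, r=0: 0
p=0, q=0, r=1: 0
p=0, q=1, r=0: 1
p=0, q=1, r=1: 0
p=1, q=0, r=0: 0
p=1, q=0, r=1: 0
p=1, q=1, r=0: 1
p=1, q=1, r=1: 1
Satisfying count = 3

3


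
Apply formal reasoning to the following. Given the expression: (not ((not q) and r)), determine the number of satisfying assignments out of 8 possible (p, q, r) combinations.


Check all 8 assignments:
p=0, q=0, r=0: 1
p=0, q=0, r=1: 0
p=0, q=1, r=0: 1
p=0, q=1, r=1: 1
p=1, q=0, r=0: 1
p=1, q=0, r=1: 0
p=1, q=1, r=0: 1
p=1, q=1, r=1: 1
Count of True = 6

6


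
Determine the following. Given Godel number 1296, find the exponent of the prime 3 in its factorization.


Factorize 1296 by dividing by 3 repeatedly.
Division steps: 3 divides 1296 exactly 4 time(s).
Exponent of 3 = 4

4


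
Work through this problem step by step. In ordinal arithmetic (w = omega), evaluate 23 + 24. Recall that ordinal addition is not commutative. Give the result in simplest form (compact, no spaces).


Compute 23 + 24.
Ordinal + is associative but NOT commutative; for finite n>0, n + w = w but w + n stays w+n.
Both operands finite; ordinal + agrees with natural +: 23 + 24 = 47.
Result = 47

47


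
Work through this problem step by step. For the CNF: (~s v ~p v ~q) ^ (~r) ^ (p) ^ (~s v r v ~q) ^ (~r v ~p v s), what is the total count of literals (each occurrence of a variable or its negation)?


Counting literals in each clause:
Clause 1: 3 literal(s)
Clause 2: 1 literal(s)
Clause 3: 1 literal(s)
Clause 4: 3 literal(s)
Clause 5: 3 literal(s)
Total = 11

11


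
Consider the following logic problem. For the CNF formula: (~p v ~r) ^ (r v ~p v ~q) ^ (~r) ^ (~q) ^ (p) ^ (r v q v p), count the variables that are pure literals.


Check each variable for pure literal status:
p: mixed (not pure)
q: mixed (not pure)
r: mixed (not pure)
Pure literal count = 0

0


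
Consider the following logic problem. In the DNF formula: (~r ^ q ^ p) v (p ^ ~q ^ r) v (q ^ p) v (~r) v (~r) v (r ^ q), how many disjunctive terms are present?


A DNF formula is a disjunction of terms (conjunctions).
Terms are separated by v.
Counting the disjuncts: 6 terms.

6


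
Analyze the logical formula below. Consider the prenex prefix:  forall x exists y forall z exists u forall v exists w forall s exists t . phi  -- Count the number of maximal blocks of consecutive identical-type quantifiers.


Quantifier-type sequence: A E A E A E A E  (A=forall, E=exists)
Group into maximal same-type runs:
  Ax1 | Ex1 | Ax1 | Ex1 | Ax1 | Ex1 | Ax1 | Ex1
Number of blocks = 8

8


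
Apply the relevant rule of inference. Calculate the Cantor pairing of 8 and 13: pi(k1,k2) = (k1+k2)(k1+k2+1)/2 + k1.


k1 + k2 = 21
(k1+k2)(k1+k2+1)/2 = 21 * 22 / 2 = 231
pi = 231 + 8 = 239

239


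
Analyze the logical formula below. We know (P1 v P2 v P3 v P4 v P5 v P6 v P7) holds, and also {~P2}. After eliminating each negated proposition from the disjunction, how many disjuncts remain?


Original disjuncts (7): P1, P2, P3, P4, P5, P6, P7
Negated (eliminate): ~P2
Remaining disjuncts: P1, P3, P4, P5, P6, P7
Count = 7 - 1 = 6

6


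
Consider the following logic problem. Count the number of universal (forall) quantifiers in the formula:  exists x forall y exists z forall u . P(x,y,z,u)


Quantifier prefix: exists x forall y exists z forall u
Mark each quantifier type:
  E U E U
Universal count = 2, Existential count = 2
Asked for universal (forall) quantifiers: 2

2


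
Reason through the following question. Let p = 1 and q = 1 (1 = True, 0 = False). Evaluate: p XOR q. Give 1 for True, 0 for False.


p = 1, q = 1
Operation: p XOR q
Evaluate: 1 XOR 1 = 0

0


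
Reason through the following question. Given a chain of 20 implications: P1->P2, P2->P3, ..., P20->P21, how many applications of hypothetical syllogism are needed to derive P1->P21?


With 20 implications in a chain connecting 21 propositions:
P1->P2, P2->P3, ..., P20->P21
Steps needed = (number of implications) - 1 = 20 - 1 = 19

19


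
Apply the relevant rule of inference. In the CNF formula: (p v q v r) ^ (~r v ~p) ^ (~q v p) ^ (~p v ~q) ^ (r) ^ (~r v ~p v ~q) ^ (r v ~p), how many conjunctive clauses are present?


A CNF formula is a conjunction of clauses.
Clauses are separated by ^.
Counting the conjuncts: 7 clauses.

7


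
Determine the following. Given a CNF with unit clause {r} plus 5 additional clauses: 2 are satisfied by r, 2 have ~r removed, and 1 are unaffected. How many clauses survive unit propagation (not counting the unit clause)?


Satisfied (removed): 2
Shortened (remain): 2
Unchanged (remain): 1
Remaining = 2 + 1 = 3

3


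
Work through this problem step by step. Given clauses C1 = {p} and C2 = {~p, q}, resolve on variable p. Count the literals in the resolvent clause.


Remove p from C1 and ~p from C2.
C1 remainder: {}
C2 remainder: {q}
Union (resolvent): {q}
Resolvent has 1 literal(s).

1


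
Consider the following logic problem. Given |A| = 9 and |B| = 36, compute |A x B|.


The Cartesian product A x B contains all ordered pairs (a, b).
|A x B| = |A| * |B| = 9 * 36 = 324

324


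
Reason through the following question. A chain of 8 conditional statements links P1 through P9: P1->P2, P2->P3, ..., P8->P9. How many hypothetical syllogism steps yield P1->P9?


With 8 implications in a chain connecting 9 propositions:
P1->P2, P2->P3, ..., P8->P9
Steps needed = (number of implications) - 1 = 8 - 1 = 7

7


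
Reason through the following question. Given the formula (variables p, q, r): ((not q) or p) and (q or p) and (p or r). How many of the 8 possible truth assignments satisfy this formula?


Evaluate all 8 assignments for p, q, r:
p=0, q=0, r=0: 0
p=0, q=0, r=1: 0
p=0, q=1, r=0: 0
p=0, q=1, r=1: 0
p=1, q=0, r=0: 1
p=1, q=0, r=1: 1
p=1, q=1, r=0: 1
p=1, q=1, r=1: 1
Satisfying count = 4

4


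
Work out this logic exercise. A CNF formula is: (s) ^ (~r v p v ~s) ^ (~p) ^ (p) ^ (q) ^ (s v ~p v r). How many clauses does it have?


A CNF formula is a conjunction of clauses.
Clauses are separated by ^.
Counting the conjuncts: 6 clauses.

6


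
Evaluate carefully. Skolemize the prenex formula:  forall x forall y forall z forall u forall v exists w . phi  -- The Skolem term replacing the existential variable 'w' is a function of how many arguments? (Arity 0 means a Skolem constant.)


Quantifier prefix: forall x forall y forall z forall u forall v exists w
'w' is existentially quantified at position 6.
Universal variables preceding it: x, y, z, u, v
Skolem function arity = 5

5


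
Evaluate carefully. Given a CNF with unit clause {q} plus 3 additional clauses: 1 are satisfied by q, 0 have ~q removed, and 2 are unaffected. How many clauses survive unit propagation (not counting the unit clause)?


Satisfied (removed): 1
Shortened (remain): 0
Unchanged (remain): 2
Remaining = 0 + 2 = 2

2


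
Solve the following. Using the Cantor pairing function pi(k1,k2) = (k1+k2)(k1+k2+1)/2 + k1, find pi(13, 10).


k1 + k2 = 23
(k1+k2)(k1+k2+1)/2 = 23 * 24 / 2 = 276
pi = 276 + 13 = 289

289


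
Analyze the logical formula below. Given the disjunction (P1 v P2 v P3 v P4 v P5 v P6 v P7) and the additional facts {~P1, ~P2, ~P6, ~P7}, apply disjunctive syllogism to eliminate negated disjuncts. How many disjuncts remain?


Original disjuncts (7): P1, P2, P3, P4, P5, P6, P7
Negated (eliminate): ~P1, ~P2, ~P6, ~P7
Remaining disjuncts: P3, P4, P5
Count = 7 - 4 = 3

3


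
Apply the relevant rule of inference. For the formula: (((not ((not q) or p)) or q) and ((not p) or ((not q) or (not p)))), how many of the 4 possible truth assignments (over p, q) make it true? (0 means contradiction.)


Check all 4 assignments:
p=0, q=0: 0
p=0, q=1: 1
p=1, q=0: 0
p=1, q=1: 0
Count of True = 1

1


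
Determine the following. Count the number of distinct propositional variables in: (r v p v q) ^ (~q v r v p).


Identify each variable that appears in the formula.
Variables found: p, q, r
Count = 3

3


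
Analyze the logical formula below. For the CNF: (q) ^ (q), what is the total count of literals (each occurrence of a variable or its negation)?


Counting literals in each clause:
Clause 1: 1 literal(s)
Clause 2: 1 literal(s)
Total = 2

2


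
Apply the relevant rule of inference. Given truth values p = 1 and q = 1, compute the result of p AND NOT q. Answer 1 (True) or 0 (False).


p = 1, q = 1
Operation: p AND NOT q
Evaluate: 1 AND NOT 1 = 0

0


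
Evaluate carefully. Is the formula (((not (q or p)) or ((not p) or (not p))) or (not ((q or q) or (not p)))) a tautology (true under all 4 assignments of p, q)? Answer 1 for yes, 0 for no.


Check all 4 assignments:
p=0, q=0: 1
p=0, q=1: 1
p=1, q=0: 1
p=1, q=1: 0
Satisfying count = 3/4.
Tautology iff count = 4: no.

0


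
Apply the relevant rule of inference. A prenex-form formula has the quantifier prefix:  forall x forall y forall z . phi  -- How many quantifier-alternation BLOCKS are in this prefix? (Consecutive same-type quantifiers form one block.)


Quantifier-type sequence: A A A  (A=forall, E=exists)
Group into maximal same-type runs:
  Ax3
Number of blocks = 1

1


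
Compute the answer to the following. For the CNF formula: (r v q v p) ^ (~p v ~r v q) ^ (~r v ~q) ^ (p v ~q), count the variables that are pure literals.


Check each variable for pure literal status:
p: mixed (not pure)
q: mixed (not pure)
r: mixed (not pure)
Pure literal count = 0

0


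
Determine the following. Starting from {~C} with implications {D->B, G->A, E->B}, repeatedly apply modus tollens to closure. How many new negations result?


Initial negated facts: {~C}
Apply modus tollens to closure:
  (no implication fires)
Final negated: {~C}
New negations: {(none)}
Count = 0

0


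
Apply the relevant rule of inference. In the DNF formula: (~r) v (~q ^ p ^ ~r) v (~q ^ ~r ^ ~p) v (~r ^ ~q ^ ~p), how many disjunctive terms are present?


A DNF formula is a disjunction of terms (conjunctions).
Terms are separated by v.
Counting the disjuncts: 4 terms.

4


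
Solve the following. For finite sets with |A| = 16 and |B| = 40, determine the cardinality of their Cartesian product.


The Cartesian product A x B contains all ordered pairs (a, b).
|A x B| = |A| * |B| = 16 * 40 = 640

640


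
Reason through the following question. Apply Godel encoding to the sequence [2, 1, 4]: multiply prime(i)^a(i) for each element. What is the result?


Encode each element as an exponent of the corresponding prime:
  2^2 = 4
  3^1 = 3
  5^4 = 625
Product = 4 * 3 * 625 = 7500

7500


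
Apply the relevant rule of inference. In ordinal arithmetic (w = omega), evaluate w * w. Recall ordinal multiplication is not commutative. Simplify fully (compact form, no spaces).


Compute w * w.
Ordinal * is associative and left-distributive over +, but NOT commutative; for finite n>1, n*w = w but w*n stays w*n.
w * w = w^2 by definition.
Result = w^2

w^2


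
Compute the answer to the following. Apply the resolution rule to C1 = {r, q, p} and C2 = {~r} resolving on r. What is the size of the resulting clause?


Remove r from C1 and ~r from C2.
C1 remainder: {q, p}
C2 remainder: {}
Union (resolvent): {p, q}
Resolvent has 2 literal(s).

2


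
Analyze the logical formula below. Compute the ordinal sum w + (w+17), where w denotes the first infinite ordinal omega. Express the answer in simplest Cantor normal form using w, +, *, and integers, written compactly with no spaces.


Compute w + (w+17).
Ordinal + is associative but NOT commutative; for finite n>0, n + w = w but w + n stays w+n.
w + (w+17) = (w+w) + 17 = w*2+17.
Result = w*2+17

w*2+17


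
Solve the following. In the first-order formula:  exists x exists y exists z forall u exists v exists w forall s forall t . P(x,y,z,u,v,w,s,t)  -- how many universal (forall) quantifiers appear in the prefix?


Quantifier prefix: exists x exists y exists z forall u exists v exists w forall s forall t
Mark each quantifier type:
  E E E U E E U U
Universal count = 3, Existential count = 5
Asked for universal (forall) quantifiers: 3

3


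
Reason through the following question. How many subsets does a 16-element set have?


The power set of a set with n elements has 2^n elements.
|P(S)| = 2^16 = 65536

65536


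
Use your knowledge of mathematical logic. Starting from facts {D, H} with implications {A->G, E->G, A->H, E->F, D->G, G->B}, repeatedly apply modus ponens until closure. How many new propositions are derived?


Initial facts: {D, H}
Apply modus ponens to closure:
  D and D->G  =>  G
  G and G->B  =>  B
Final known: {B, D, G, H}
New propositions: {B, G}
Count = 2

2


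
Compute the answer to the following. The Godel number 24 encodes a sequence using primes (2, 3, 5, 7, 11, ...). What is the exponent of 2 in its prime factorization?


Factorize 24 by dividing by 2 repeatedly.
Division steps: 2 divides 24 exactly 3 time(s).
Exponent of 2 = 3

3


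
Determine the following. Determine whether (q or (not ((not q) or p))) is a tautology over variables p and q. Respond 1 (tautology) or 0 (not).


Check all 4 assignments:
p=0, q=0: 0
p=0, q=1: 1
p=1, q=0: 0
p=1, q=1: 1
Satisfying count = 2/4.
Tautology iff count = 4: no.

0


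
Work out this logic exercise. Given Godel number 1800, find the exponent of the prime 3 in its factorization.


Factorize 1800 by dividing by 3 repeatedly.
Division steps: 3 divides 1800 exactly 2 time(s).
Exponent of 3 = 2

2


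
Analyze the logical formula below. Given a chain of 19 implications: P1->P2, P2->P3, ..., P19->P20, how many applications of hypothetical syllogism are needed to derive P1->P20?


With 19 implications in a chain connecting 20 propositions:
P1->P2, P2->P3, ..., P19->P20
Steps needed = (number of implications) - 1 = 19 - 1 = 18

18


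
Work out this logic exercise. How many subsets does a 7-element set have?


The power set of a set with n elements has 2^n elements.
|P(S)| = 2^7 = 128

128


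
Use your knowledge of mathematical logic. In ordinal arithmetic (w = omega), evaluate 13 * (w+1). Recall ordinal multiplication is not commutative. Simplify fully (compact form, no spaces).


Compute 13 * (w+1).
Ordinal * is associative and left-distributive over +, but NOT commutative; for finite n>1, n*w = w but w*n stays w*n.
By left-distributivity: 13 * (w+1) = 13*w + 13*1 = w + 13 = w+13.
Result = w+13

w+13


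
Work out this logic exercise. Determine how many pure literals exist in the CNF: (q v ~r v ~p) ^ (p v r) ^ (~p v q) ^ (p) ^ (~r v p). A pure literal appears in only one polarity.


Check each variable for pure literal status:
p: mixed (not pure)
q: pure positive
r: mixed (not pure)
Pure literal count = 1

1


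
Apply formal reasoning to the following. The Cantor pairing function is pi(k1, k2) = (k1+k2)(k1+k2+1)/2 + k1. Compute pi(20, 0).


k1 + k2 = 20
(k1+k2)(k1+k2+1)/2 = 20 * 21 / 2 = 210
pi = 210 + 20 = 230

230


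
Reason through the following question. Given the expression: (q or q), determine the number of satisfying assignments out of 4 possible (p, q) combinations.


Check all 4 assignments:
p=0, q=0: 0
p=0, q=1: 1
p=1, q=0: 0
p=1, q=1: 1
Count of True = 2

2


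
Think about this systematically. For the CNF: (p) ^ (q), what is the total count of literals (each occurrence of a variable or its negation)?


Counting literals in each clause:
Clause 1: 1 literal(s)
Clause 2: 1 literal(s)
Total = 2

2


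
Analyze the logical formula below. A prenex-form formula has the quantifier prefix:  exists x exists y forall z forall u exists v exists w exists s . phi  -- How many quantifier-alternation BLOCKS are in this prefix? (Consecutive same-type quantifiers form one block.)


Quantifier-type sequence: E E A A E E E  (A=forall, E=exists)
Group into maximal same-type runs:
  Ex2 | Ax2 | Ex3
Number of blocks = 3

3


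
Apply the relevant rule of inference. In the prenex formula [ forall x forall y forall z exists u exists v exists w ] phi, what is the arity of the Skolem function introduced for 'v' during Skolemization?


Quantifier prefix: forall x forall y forall z exists u exists v exists w
'v' is existentially quantified at position 5.
Universal variables preceding it: x, y, z
Skolem function arity = 3

3


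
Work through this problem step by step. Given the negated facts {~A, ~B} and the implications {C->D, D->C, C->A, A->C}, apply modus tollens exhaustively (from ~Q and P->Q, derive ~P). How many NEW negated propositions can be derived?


Initial negated facts: {~A, ~B}
Apply modus tollens to closure:
  ~A and C->A  =>  ~C
  ~C and D->C  =>  ~D
Final negated: {~A, ~B, ~C, ~D}
New negations: {~C, ~D}
Count = 2

2


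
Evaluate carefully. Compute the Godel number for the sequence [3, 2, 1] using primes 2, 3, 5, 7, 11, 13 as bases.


Encode each element as an exponent of the corresponding prime:
  2^3 = 8
  3^2 = 9
  5^1 = 5
Product = 8 * 9 * 5 = 360

360


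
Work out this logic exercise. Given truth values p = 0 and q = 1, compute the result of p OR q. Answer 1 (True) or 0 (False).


p = 0, q = 1
Operation: p OR q
Evaluate: 0 OR 1 = 1

1


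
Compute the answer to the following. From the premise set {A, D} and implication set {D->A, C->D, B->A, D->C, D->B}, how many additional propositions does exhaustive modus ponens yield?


Initial facts: {A, D}
Apply modus ponens to closure:
  D and D->C  =>  C
  D and D->B  =>  B
Final known: {A, B, C, D}
New propositions: {B, C}
Count = 2

2


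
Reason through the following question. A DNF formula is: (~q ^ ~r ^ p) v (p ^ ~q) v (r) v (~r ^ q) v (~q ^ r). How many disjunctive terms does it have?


A DNF formula is a disjunction of terms (conjunctions).
Terms are separated by v.
Counting the disjuncts: 5 terms.

5


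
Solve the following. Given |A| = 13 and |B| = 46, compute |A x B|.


The Cartesian product A x B contains all ordered pairs (a, b).
|A x B| = |A| * |B| = 13 * 46 = 598

598


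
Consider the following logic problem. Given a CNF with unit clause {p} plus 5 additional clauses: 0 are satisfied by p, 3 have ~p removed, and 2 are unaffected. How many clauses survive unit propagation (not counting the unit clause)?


Satisfied (removed): 0
Shortened (remain): 3
Unchanged (remain): 2
Remaining = 3 + 2 = 5

5


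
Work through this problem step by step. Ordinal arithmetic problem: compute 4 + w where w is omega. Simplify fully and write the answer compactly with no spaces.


Compute 4 + w.
Ordinal + is associative but NOT commutative; for finite n>0, n + w = w but w + n stays w+n.
Any finite left addend is absorbed by w on the right: 4 + w = w.
Result = w

w


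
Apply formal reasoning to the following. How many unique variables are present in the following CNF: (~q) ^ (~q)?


Identify each variable that appears in the formula.
Variables found: q
Count = 1

1


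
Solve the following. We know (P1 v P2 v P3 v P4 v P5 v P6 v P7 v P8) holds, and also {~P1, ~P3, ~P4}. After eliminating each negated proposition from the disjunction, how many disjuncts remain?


Original disjuncts (8): P1, P2, P3, P4, P5, P6, P7, P8
Negated (eliminate): ~P1, ~P3, ~P4
Remaining disjuncts: P2, P5, P6, P7, P8
Count = 8 - 3 = 5

5


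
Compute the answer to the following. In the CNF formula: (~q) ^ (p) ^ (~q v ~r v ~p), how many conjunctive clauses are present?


A CNF formula is a conjunction of clauses.
Clauses are separated by ^.
Counting the conjuncts: 3 clauses.

3


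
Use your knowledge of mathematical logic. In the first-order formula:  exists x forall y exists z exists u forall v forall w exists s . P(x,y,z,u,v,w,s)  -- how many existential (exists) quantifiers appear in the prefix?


Quantifier prefix: exists x forall y exists z exists u forall v forall w exists s
Mark each quantifier type:
  E U E E U U E
Universal count = 3, Existential count = 4
Asked for existential (exists) quantifiers: 4

4


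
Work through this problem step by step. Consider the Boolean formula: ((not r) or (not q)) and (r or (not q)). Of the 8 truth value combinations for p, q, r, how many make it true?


Evaluate all 8 assignments for p, q, r:
p=0, q=0, r=0: 1
p=0, q=0, r=1: 1
p=0, q=1, r=0: 0
p=0, q=1, r=1: 0
p=1, q=0, r=0: 1
p=1, q=0, r=1: 1
p=1, q=1, r=0: 0
p=1, q=1, r=1: 0
Satisfying count = 4

4


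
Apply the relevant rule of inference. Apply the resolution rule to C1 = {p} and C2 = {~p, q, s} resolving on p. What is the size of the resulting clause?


Remove p from C1 and ~p from C2.
C1 remainder: {}
C2 remainder: {q, s}
Union (resolvent): {q, s}
Resolvent has 2 literal(s).

2


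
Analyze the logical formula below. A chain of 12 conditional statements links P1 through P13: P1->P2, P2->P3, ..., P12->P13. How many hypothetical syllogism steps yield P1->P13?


With 12 implications in a chain connecting 13 propositions:
P1->P2, P2->P3, ..., P12->P13
Steps needed = (number of implications) - 1 = 12 - 1 = 11

11


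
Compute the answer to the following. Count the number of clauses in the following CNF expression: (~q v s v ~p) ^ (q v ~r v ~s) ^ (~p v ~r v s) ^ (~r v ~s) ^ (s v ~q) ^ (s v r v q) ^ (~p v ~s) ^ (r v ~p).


A CNF formula is a conjunction of clauses.
Clauses are separated by ^.
Counting the conjuncts: 8 clauses.

8


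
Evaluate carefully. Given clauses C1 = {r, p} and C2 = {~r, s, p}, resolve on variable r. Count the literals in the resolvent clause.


Remove r from C1 and ~r from C2.
C1 remainder: {p}
C2 remainder: {s, p}
Union (resolvent): {p, s}
Resolvent has 2 literal(s).

2


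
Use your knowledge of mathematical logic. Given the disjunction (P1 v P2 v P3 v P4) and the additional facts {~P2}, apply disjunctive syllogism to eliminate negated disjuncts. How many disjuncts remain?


Original disjuncts (4): P1, P2, P3, P4
Negated (eliminate): ~P2
Remaining disjuncts: P1, P3, P4
Count = 4 - 1 = 3

3


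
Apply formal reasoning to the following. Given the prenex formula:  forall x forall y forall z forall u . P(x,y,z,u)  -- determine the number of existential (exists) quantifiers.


Quantifier prefix: forall x forall y forall z forall u
Mark each quantifier type:
  U U U U
Universal count = 4, Existential count = 0
Asked for existential (exists) quantifiers: 0

0


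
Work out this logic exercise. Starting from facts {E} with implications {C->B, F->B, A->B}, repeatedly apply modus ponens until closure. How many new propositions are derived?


Initial facts: {E}
Apply modus ponens to closure:
  (no implication fires)
Final known: {E}
New propositions: {(none)}
Count = 0

0


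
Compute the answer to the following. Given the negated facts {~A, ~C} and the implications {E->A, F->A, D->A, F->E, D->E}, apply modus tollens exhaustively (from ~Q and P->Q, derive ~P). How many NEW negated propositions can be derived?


Initial negated facts: {~A, ~C}
Apply modus tollens to closure:
  ~A and E->A  =>  ~E
  ~A and F->A  =>  ~F
  ~A and D->A  =>  ~D
Final negated: {~A, ~C, ~D, ~E, ~F}
New negations: {~D, ~E, ~F}
Count = 3

3


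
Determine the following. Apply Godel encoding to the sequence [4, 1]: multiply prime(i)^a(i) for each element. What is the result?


Encode each element as an exponent of the corresponding prime:
  2^4 = 16
  3^1 = 3
Product = 16 * 3 = 48

48


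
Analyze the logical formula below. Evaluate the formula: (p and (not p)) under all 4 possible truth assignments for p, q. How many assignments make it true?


Check all 4 assignments:
p=0, q=0: 0
p=0, q=1: 0
p=1, q=0: 0
p=1, q=1: 0
Count of True = 0

0


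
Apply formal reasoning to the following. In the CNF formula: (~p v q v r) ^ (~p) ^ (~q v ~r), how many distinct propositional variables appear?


Identify each variable that appears in the formula.
Variables found: p, q, r
Count = 3

3


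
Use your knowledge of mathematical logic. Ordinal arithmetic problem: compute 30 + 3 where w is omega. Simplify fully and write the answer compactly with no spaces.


Compute 30 + 3.
Ordinal + is associative but NOT commutative; for finite n>0, n + w = w but w + n stays w+n.
Both operands finite; ordinal + agrees with natural +: 30 + 3 = 33.
Result = 33

33


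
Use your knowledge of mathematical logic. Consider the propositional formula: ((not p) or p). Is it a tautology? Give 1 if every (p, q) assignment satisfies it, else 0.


Check all 4 assignments:
p=0, q=0: 1
p=0, q=1: 1
p=1, q=0: 1
p=1, q=1: 1
Satisfying count = 4/4.
Tautology iff count = 4: yes.

1


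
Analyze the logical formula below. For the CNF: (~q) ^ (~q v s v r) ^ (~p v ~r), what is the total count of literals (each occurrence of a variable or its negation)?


Counting literals in each clause:
Clause 1: 1 literal(s)
Clause 2: 3 literal(s)
Clause 3: 2 literal(s)
Total = 6

6


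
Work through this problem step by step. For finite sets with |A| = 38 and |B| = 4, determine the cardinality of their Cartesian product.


The Cartesian product A x B contains all ordered pairs (a, b).
|A x B| = |A| * |B| = 38 * 4 = 152

152


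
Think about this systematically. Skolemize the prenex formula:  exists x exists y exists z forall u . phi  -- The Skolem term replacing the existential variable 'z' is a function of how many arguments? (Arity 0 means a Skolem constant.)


Quantifier prefix: exists x exists y exists z forall u
'z' is existentially quantified at position 3.
No universal quantifiers precede it.
Skolem function arity = 0 (a Skolem constant)

0


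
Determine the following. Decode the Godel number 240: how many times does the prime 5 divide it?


Factorize 240 by dividing by 5 repeatedly.
Division steps: 5 divides 240 exactly 1 time(s).
Exponent of 5 = 1

1


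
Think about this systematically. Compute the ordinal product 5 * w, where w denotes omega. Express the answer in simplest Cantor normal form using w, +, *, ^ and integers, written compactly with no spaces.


Compute 5 * w.
Ordinal * is associative and left-distributive over +, but NOT commutative; for finite n>1, n*w = w but w*n stays w*n.
For finite n>0, n * w = sup{n*k : k<w} = w. So 5 * w = w.
Result = w

w


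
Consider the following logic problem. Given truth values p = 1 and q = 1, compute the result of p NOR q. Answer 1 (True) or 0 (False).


p = 1, q = 1
Operation: p NOR q
Evaluate: 1 NOR 1 = 0

0


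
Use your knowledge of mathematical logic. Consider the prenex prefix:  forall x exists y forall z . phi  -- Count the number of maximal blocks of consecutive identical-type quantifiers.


Quantifier-type sequence: A E A  (A=forall, E=exists)
Group into maximal same-type runs:
  Ax1 | Ex1 | Ax1
Number of blocks = 3

3


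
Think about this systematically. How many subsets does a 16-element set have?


The power set of a set with n elements has 2^n elements.
|P(S)| = 2^16 = 65536

65536


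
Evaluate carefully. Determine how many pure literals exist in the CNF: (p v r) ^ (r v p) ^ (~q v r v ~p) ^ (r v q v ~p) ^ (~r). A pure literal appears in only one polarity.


Check each variable for pure literal status:
p: mixed (not pure)
q: mixed (not pure)
r: mixed (not pure)
Pure literal count = 0

0


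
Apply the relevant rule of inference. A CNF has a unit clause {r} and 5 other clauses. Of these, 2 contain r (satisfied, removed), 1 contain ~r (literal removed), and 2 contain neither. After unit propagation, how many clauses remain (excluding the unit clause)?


Satisfied (removed): 2
Shortened (remain): 1
Unchanged (remain): 2
Remaining = 1 + 2 = 3

3


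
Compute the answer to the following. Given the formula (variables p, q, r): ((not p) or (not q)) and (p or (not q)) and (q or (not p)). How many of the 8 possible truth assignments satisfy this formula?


Evaluate all 8 assignments for p, q, r:
p=0, q=0, r=0: 1
p=0, q=0, r=1: 1
p=0, q=1, r=0: 0
p=0, q=1, r=1: 0
p=1, q=0, r=0: 0
p=1, q=0, r=1: 0
p=1, q=1, r=0: 0
p=1, q=1, r=1: 0
Satisfying count = 2

2


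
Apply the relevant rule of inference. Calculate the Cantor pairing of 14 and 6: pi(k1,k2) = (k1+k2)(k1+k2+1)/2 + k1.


k1 + k2 = 20
(k1+k2)(k1+k2+1)/2 = 20 * 21 / 2 = 210
pi = 210 + 14 = 224

224


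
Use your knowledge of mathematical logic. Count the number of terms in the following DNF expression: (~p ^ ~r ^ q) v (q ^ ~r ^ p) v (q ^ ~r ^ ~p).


A DNF formula is a disjunction of terms (conjunctions).
Terms are separated by v.
Counting the disjuncts: 3 terms.

3


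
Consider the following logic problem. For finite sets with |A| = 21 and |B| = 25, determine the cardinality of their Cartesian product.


The Cartesian product A x B contains all ordered pairs (a, b).
|A x B| = |A| * |B| = 21 * 25 = 525

525


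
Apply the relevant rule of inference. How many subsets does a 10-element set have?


The power set of a set with n elements has 2^n elements.
|P(S)| = 2^10 = 1024

1024


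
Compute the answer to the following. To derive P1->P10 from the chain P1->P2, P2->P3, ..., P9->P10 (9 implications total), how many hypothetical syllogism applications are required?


With 9 implications in a chain connecting 10 propositions:
P1->P2, P2->P3, ..., P9->P10
Steps needed = (number of implications) - 1 = 9 - 1 = 8

8


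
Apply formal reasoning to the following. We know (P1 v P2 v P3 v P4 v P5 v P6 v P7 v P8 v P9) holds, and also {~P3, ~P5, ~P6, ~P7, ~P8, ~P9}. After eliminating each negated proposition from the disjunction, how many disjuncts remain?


Original disjuncts (9): P1, P2, P3, P4, P5, P6, P7, P8, P9
Negated (eliminate): ~P3, ~P5, ~P6, ~P7, ~P8, ~P9
Remaining disjuncts: P1, P2, P4
Count = 9 - 6 = 3

3


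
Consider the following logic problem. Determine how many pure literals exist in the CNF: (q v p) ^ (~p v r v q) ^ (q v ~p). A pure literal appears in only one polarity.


Check each variable for pure literal status:
p: mixed (not pure)
q: pure positive
r: pure positive
Pure literal count = 2

2


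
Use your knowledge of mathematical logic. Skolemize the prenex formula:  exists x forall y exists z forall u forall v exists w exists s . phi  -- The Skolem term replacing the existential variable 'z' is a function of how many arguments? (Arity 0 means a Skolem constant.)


Quantifier prefix: exists x forall y exists z forall u forall v exists w exists s
'z' is existentially quantified at position 3.
Universal variables preceding it: y
Skolem function arity = 1

1


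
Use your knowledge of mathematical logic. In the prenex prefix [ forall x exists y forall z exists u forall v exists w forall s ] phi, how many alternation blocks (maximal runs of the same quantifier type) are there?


Quantifier-type sequence: A E A E A E A  (A=forall, E=exists)
Group into maximal same-type runs:
  Ax1 | Ex1 | Ax1 | Ex1 | Ax1 | Ex1 | Ax1
Number of blocks = 7

7


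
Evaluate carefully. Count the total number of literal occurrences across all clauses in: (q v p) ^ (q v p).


Counting literals in each clause:
Clause 1: 2 literal(s)
Clause 2: 2 literal(s)
Total = 4

4


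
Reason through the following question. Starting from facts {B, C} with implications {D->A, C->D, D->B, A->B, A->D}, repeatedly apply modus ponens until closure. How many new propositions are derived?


Initial facts: {B, C}
Apply modus ponens to closure:
  C and C->D  =>  D
  D and D->A  =>  A
Final known: {A, B, C, D}
New propositions: {A, D}
Count = 2

2


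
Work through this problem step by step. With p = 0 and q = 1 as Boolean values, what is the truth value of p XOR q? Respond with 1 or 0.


p = 0, q = 1
Operation: p XOR q
Evaluate: 0 XOR 1 = 1

1


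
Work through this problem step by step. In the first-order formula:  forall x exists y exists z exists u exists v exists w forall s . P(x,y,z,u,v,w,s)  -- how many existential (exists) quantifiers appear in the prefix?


Quantifier prefix: forall x exists y exists z exists u exists v exists w forall s
Mark each quantifier type:
  U E E E E E U
Universal count = 2, Existential count = 5
Asked for existential (exists) quantifiers: 5

5
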